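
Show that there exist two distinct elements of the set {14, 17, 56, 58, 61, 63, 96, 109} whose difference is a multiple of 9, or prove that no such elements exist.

Reduce each element modulo 9: 14↦5, 17↦8, 56↦2, 58↦4, 61↦7, 63↦0, 96↦6, 109↦1.
All 8 residues are distinct, so no two elements differ by a multiple of 9.

There is no such pair.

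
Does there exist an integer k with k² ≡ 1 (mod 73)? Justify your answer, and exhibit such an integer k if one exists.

k = 1

Take k = 1. Then 1² = 1, and since 0 ≤ 1 < 73 this is already reduced: 1² ≡ 1 (mod 73).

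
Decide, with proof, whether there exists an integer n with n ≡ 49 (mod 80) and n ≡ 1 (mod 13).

The moduli 80 and 13 are coprime, so by the Chinese Remainder Theorem a unique solution modulo 1040 exists.
Any solution of the first congruence is n = 49 + 80t; substituting into the second, 80t ≡ 1 − 49 ≡ 4 (mod 13).
80 ≡ 2 (mod 13), so this reads 2t ≡ 4 (mod 13). To invert 2 modulo 13: 13 = 6·2 + 1, 2 = 2·1 + 0, and unwinding, 1 = 13 − 6·2. Thus 2⁻¹ ≡ -6 ≡ 7 (mod 13).
Multiplying by 7: t ≡ 7·4 = 28 ≡ 2 (mod 13).
Taking t = 2 gives n = 49 + 80·2 = 209.
Indeed 209 ≡ 49 (mod 80) and 209 ≡ 1 (mod 13).

n = 209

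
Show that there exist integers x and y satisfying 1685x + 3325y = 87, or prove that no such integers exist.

No, no such integers exist.

Any value of 1685x + 3325y is a multiple of gcd(1685, 3325) = 5.
However 87 leaves remainder 2 on division by 5.
So the equation is unsolvable over ℤ.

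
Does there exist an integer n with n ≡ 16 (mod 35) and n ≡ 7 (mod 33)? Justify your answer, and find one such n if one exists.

n = 436

gcd(35, 33) = 1, so the Chinese Remainder Theorem guarantees exactly one residue class mod 1155 satisfying both.
Any solution of the first congruence is n = 16 + 35t; substituting into the second, 35t ≡ 7 − 16 ≡ 24 (mod 33).
35 ≡ 2 (mod 33), so this reads 2t ≡ 24 (mod 33). Invert 2 mod 33 by the Euclidean algorithm: 33 = 16·2 + 1, 2 = 2·1 + 0; back-substituting, 1 = 33 − 16·2. Hence 2·(-16) ≡ 1, so 2⁻¹ ≡ -16 ≡ 17 (mod 33).
Therefore t ≡ 17·24 = 408 ≡ 12 (mod 33).
Taking t = 12 gives n = 16 + 35·12 = 436.
Verify: 436 = 12·35 + 16 and 436 = 13·33 + 7. ✓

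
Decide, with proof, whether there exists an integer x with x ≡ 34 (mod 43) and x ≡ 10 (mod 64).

The moduli 43 and 64 are coprime, so by the Chinese Remainder Theorem a unique solution modulo 2752 exists.
Write x = 34 + 43t and require 34 + 43t ≡ 10 (mod 64), i.e. 43t ≡ 40 (mod 64).
Note 43·3 = 129 ≡ 1 (mod 64) (as 129 − 1 = 2·64), so 43⁻¹ ≡ 3.
Multiplying by 3: t ≡ 3·40 = 120 ≡ 56 (mod 64).
With t = 56: x = 34 + 43·56 = 2442.
Check: 2442 mod 43 = 34, 2442 mod 64 = 10. ✓

x = 2442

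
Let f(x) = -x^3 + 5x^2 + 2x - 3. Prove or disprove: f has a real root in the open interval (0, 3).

f(0) = -3 and f(3) = 21, which have opposite signs.
As a polynomial, f is continuous on every closed interval.
By the Intermediate Value Theorem f must vanish at some point of (0, 3).

Such a root exists.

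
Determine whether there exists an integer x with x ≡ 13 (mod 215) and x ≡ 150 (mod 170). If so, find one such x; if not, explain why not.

Both moduli are multiples of 5 = gcd(215, 170), so any solution would satisfy x ≡ 13 and x ≡ 150 modulo 5 simultaneously.
However 13 ≡ 3 and 150 ≡ 0 (mod 5), and 3 ≠ 0.
Hence the system has no solution.

No, no such integer exists.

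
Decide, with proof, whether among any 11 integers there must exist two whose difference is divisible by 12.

Take the 11 consecutive integers 7, 8, …, 17: their residues mod 12 are all distinct because 11 ≤ 12.
Any two of them differ by at most 10 < 12 and by at least 1, so no difference is a multiple of 12.

No, the set {7, 8, 9, 10, 11, 12, 13, 14, 15, 16, 17} is a counterexample.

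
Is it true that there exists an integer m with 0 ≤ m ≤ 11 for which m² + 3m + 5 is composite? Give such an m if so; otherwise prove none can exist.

At m = 5: 5² + 3·5 + 5 = 45 = 3·15, which is composite.

m = 5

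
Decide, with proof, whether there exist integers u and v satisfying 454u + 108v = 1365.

Both 454 and 108 are divisible by gcd(454, 108) = 2, hence so is any combination 454u + 108v.
But 1365 is not a multiple of 2 (it leaves remainder 1).
So the equation is unsolvable over ℤ.

No such integers exist.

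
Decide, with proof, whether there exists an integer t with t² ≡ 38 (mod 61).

Apply Euler's criterion with the prime 61: 38 is a quadratic residue iff 38^30 ≡ 1 (mod 61), and a non-residue iff it is ≡ −1.
Repeated squaring mod 61: 38^2 = 1444 ≡ 41; 38^4 ≡ 41² = 1681 ≡ 34; 38^8 ≡ 34² = 1156 ≡ 58; 38^16 ≡ 58² = 3364 ≡ 9.
Since 30 = 16 + 8 + 4 + 2, 38^30 ≡ 9 · 58 · 34 · 41; multiplying out mod 61: 9·58 = 522 ≡ 34, then 34·34 = 1156 ≡ 58, then 58·41 = 2378 ≡ 60. Thus 38^30 ≡ 60 ≡ −1 (mod 61).
By Euler's criterion 38 is a quadratic non-residue mod 61: no t satisfies t² ≡ 38 (mod 61).

No, no such integer exists.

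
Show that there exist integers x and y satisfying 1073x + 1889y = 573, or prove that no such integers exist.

Since gcd(1073, 1889) = 1, every integer is an integer combination of 1073 and 1889.
Dividing repeatedly: 1889 = 1·1073 + 816, 1073 = 1·816 + 257, 816 = 3·257 + 45, 257 = 5·45 + 32, 45 = 1·32 + 13, 32 = 2·13 + 6, 13 = 2·6 + 1, 6 = 6·1 + 0.
Back-substituting, 1 = 13 − 2·6 = 13 − 2·(32 − 2·13) = −2·32 + 5·13 = −2·32 + 5·(45 − 1·32) = 5·45 − 7·32 = 5·45 − 7·(257 − 5·45) = −7·257 + 40·45 = −7·257 + 40·(816 − 3·257) = 40·816 − 127·257 = 40·816 − 127·(1073 − 1·816) = −127·1073 + 167·816 = −127·1073 + 167·(1889 − 1·1073) = 167·1889 − 294·1073; that is, 1073·(-294) + 1889·167 = 1.
Scaling by 573 gives the particular solution (x, y) = (-168462, 95691).
Shifting by a multiple of (1889, −1073) keeps it a solution: x = -168462 + 90·1889 = 1548, y = 95691 − 90·1073 = -879.
Check: 1073·1548 + 1889·(-879) = 1661004 − 1660431 = 573. ✓

x = 1548, y = -879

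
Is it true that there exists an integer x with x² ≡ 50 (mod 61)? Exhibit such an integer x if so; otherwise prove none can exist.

No such integer exists.

61 is prime, so by Euler's criterion 50 is a square mod 61 iff 50^((61−1)/2) = 50^30 ≡ 1 (mod 61).
Repeated squaring mod 61: 50^2 = 2500 ≡ 60; 50^4 ≡ 60² = 3600 ≡ 1; 50^8 ≡ 1² = 1 ≡ 1; 50^16 ≡ 1² = 1 ≡ 1.
Since 30 = 16 + 8 + 4 + 2, 50^30 ≡ 1 · 1 · 1 · 60; multiplying out mod 61: 1·1 = 1 ≡ 1, then 1·1 = 1 ≡ 1, then 1·60 = 60 ≡ 60. Thus 50^30 ≡ 60 ≡ −1 (mod 61).
The value −1 means 50 is a non-residue modulo 61, so x² ≡ 50 (mod 61) is impossible.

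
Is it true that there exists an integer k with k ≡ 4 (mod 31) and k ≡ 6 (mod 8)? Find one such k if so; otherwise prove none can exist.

k = 190

The moduli 31 and 8 are coprime, so by the Chinese Remainder Theorem a unique solution modulo 248 exists.
Any solution of the first congruence is k = 4 + 31t; substituting into the second, 31t ≡ 6 − 4 ≡ 2 (mod 8).
31 ≡ 7 (mod 8), so this reads 7t ≡ 2 (mod 8). Since 7·7 = 49 = 6·8 + 1, the inverse of 7 mod 8 is 7.
Multiplying by 7: t ≡ 7·2 = 14 ≡ 6 (mod 8).
Taking t = 6 gives k = 4 + 31·6 = 190.
Check: 190 mod 31 = 4, 190 mod 8 = 6. ✓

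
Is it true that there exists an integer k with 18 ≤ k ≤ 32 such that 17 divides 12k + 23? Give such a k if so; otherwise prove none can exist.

k = 25

At k = 25 we get 12·25 + 23 = 323, and 323 = 17·19.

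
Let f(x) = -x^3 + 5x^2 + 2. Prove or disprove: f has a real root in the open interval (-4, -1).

The endpoint values f(-4) = 146 and f(-1) = 8 are both positive. Claim: f(x) > 0 for every x in (-4, -1).
Shift to the endpoint -1: with x = -1 − u (0 < u < 3), one computes f(-1 − u) = u^3 + 8u^2 + 13u + 8.
The nonzero coefficients here are all positive, so for u > 0 every term is positive (or zero), and the constant term 8 is strictly positive.
Therefore f(x) > 0 throughout (-4, -1), and f has no zero there.

No.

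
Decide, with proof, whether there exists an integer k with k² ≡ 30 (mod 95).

Take k = 50. Then 50² = 2500 = 26·95 + 30, so 50² ≡ 30 (mod 95).

k = 50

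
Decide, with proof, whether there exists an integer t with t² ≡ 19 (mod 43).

43 is prime, so by Euler's criterion 19 is a square mod 43 iff 19^((43−1)/2) = 19^21 ≡ 1 (mod 43).
Repeated squaring mod 43: 19^2 = 361 ≡ 17; 19^4 ≡ 17² = 289 ≡ 31; 19^8 ≡ 31² = 961 ≡ 15; 19^16 ≡ 15² = 225 ≡ 10.
Since 21 = 16 + 4 + 1, 19^21 ≡ 10 · 31 · 19; multiplying out mod 43: 10·31 = 310 ≡ 9, then 9·19 = 171 ≡ 42. Thus 19^21 ≡ 42 ≡ −1 (mod 43).
By Euler's criterion 19 is a quadratic non-residue mod 43: no t satisfies t² ≡ 19 (mod 43).

There is no such integer.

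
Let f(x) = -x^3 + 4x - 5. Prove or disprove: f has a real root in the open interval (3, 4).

f(3) = -20 and f(4) = -53, both negative, so a sign-change argument is unavailable; we show f keeps this sign on the whole interval.
Shift to the endpoint 3: with x = 3 + u (0 < u < 1), one computes f(3 + u) = -u^3 - 9u^2 - 23u - 20.
The nonzero coefficients here are all negative, so for u > 0 every term is negative (or zero), and the constant term -20 is strictly negative.
So f is strictly negative on (3, 4); no root exists in the interval.

f has no root in that interval.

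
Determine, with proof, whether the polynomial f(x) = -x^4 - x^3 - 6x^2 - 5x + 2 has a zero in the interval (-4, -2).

No such root exists.

The endpoint values f(-4) = -266 and f(-2) = -20 are both negative. Claim: f(x) < 0 for every x in (-4, -2).
Shift to the endpoint -2: with x = -2 − u (0 < u < 2), one computes f(-2 − u) = -u^4 - 7u^3 - 24u^2 - 39u - 20.
All 5 nonzero coefficients of this polynomial in u are negative; hence for u > 0 the value is a sum of negative terms (the constant -20 among them).
So f is strictly negative on (-4, -2); no root exists in the interval.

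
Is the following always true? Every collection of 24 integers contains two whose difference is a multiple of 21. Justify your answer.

True.

Partition the integers by their residue mod 21; there are 21 classes.
With 24 integers and only 21 classes, the pigeonhole principle forces two of them, say a and b, into the same class.
Then a ≡ b (mod 21), i.e. 21 ∣ (a − b).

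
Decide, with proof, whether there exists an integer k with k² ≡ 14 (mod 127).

No such integer exists.

Apply Euler's criterion with the prime 127: 14 is a quadratic residue iff 14^63 ≡ 1 (mod 127), and a non-residue iff it is ≡ −1.
Squaring successively (mod 127): 14^2 = 196 ≡ 69; 14^4 ≡ 69² = 4761 ≡ 62; 14^8 ≡ 62² = 3844 ≡ 34; 14^16 ≡ 34² = 1156 ≡ 13; 14^32 ≡ 13² = 169 ≡ 42.
Since 63 = 32 + 16 + 8 + 4 + 2 + 1, 14^63 ≡ 42 · 13 · 34 · 62 · 69 · 14; multiplying out mod 127: 42·13 = 546 ≡ 38, then 38·34 = 1292 ≡ 22, then 22·62 = 1364 ≡ 94, then 94·69 = 6486 ≡ 9, then 9·14 = 126 ≡ 126. Thus 14^63 ≡ 126 ≡ −1 (mod 127).
The value −1 means 14 is a non-residue modulo 127, so k² ≡ 14 (mod 127) is impossible.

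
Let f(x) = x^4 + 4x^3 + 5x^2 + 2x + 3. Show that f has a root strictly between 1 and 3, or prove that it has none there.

f(1) = 15 and f(3) = 243, both positive, so a sign-change argument is unavailable; we show f keeps this sign on the whole interval.
Shift to the endpoint 1: with x = 1 + u (0 < u < 2), one computes f(1 + u) = u^4 + 8u^3 + 23u^2 + 28u + 15.
All 5 nonzero coefficients of this polynomial in u are positive; hence for u > 0 the value is a sum of positive terms (the constant 15 among them).
So f is strictly positive on (1, 3); no root exists in the interval.

f has no root in that interval.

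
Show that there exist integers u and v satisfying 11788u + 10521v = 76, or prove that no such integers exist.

Any value of 11788u + 10521v is a multiple of gcd(11788, 10521) = 7.
But 76 is not a multiple of 7 (it leaves remainder 6).
Hence no integers u, v satisfy the equation.

There are no such integers.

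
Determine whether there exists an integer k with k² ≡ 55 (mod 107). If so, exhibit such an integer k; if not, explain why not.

107 is prime, so by Euler's criterion 55 is a square mod 107 iff 55^((107−1)/2) = 55^53 ≡ 1 (mod 107).
Repeated squaring mod 107: 55^2 = 3025 ≡ 29; 55^4 ≡ 29² = 841 ≡ 92; 55^8 ≡ 92² = 8464 ≡ 11; 55^16 ≡ 11² = 121 ≡ 14; 55^32 ≡ 14² = 196 ≡ 89.
Since 53 = 32 + 16 + 4 + 1, 55^53 ≡ 89 · 14 · 92 · 55; multiplying out mod 107: 89·14 = 1246 ≡ 69, then 69·92 = 6348 ≡ 35, then 35·55 = 1925 ≡ 106. Thus 55^53 ≡ 106 ≡ −1 (mod 107).
The value −1 means 55 is a non-residue modulo 107, so k² ≡ 55 (mod 107) is impossible.

No such integer exists.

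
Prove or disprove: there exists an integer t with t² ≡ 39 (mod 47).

Apply Euler's criterion with the prime 47: 39 is a quadratic residue iff 39^23 ≡ 1 (mod 47), and a non-residue iff it is ≡ −1.
Squaring successively (mod 47): 39^2 = 1521 ≡ 17; 39^4 ≡ 17² = 289 ≡ 7; 39^8 ≡ 7² = 49 ≡ 2; 39^16 ≡ 2² = 4 ≡ 4.
Since 23 = 16 + 4 + 2 + 1, 39^23 ≡ 4 · 7 · 17 · 39; multiplying out mod 47: 4·7 = 28 ≡ 28, then 28·17 = 476 ≡ 6, then 6·39 = 234 ≡ 46. Thus 39^23 ≡ 46 ≡ −1 (mod 47).
The value −1 means 39 is a non-residue modulo 47, so t² ≡ 39 (mod 47) is impossible.

No, no such integer exists.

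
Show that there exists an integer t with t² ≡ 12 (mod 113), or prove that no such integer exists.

No such integer exists.

Apply Euler's criterion with the prime 113: 12 is a quadratic residue iff 12^56 ≡ 1 (mod 113), and a non-residue iff it is ≡ −1.
Repeated squaring mod 113: 12^2 = 144 ≡ 31; 12^4 ≡ 31² = 961 ≡ 57; 12^8 ≡ 57² = 3249 ≡ 85; 12^16 ≡ 85² = 7225 ≡ 106; 12^32 ≡ 106² = 11236 ≡ 49.
Since 56 = 32 + 16 + 8, 12^56 ≡ 49 · 106 · 85; multiplying out mod 113: 49·106 = 5194 ≡ 109, then 109·85 = 9265 ≡ 112. Thus 12^56 ≡ 112 ≡ −1 (mod 113).
The value −1 means 12 is a non-residue modulo 113, so t² ≡ 12 (mod 113) is impossible.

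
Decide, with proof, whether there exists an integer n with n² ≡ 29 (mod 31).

No, no such integer exists.

Apply Euler's criterion with the prime 31: 29 is a quadratic residue iff 29^15 ≡ 1 (mod 31), and a non-residue iff it is ≡ −1.
Repeated squaring mod 31: 29^2 = 841 ≡ 4; 29^4 ≡ 4² = 16 ≡ 16; 29^8 ≡ 16² = 256 ≡ 8.
Since 15 = 8 + 4 + 2 + 1, 29^15 ≡ 8 · 16 · 4 · 29; multiplying out mod 31: 8·16 = 128 ≡ 4, then 4·4 = 16 ≡ 16, then 16·29 = 464 ≡ 30. Thus 29^15 ≡ 30 ≡ −1 (mod 31).
The value −1 means 29 is a non-residue modulo 31, so n² ≡ 29 (mod 31) is impossible.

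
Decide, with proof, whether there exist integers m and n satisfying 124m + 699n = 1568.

m = 644, n = -112

124 and 699 are coprime, so 124m + 699n ranges over all of ℤ.
Euclidean algorithm: 699 = 5·124 + 79, 124 = 1·79 + 45, 79 = 1·45 + 34, 45 = 1·34 + 11, 34 = 3·11 + 1, 11 = 11·1 + 0.
Unwinding: 1 = 34 − 3·11 = 34 − 3·(45 − 1·34) = −3·45 + 4·34 = −3·45 + 4·(79 − 1·45) = 4·79 − 7·45 = 4·79 − 7·(124 − 1·79) = −7·124 + 11·79 = −7·124 + 11·(699 − 5·124) = 11·699 − 62·124, i.e. 124·(-62) + 699·11 = 1.
Times 1568: 124·(-97216) + 699·17248 = 1568, so (-97216, 17248) solves it.
The general solution is m = -97216 + 699k, n = 17248 − 124k; taking k = 140 gives the smaller pair m = 644, n = -112.
Indeed 124·644 + 699·(-112) = 79856 − 78288 = 1568.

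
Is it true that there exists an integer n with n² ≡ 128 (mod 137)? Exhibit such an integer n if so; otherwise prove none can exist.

n = 111

Take n = 111. Then 111² = 12321 = 89·137 + 128, so 111² ≡ 128 (mod 137).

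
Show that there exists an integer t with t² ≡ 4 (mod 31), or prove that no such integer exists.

t = 2

Take t = 2. Then 2² = 4, and since 0 ≤ 4 < 31 this is already reduced: 2² ≡ 4 (mod 31).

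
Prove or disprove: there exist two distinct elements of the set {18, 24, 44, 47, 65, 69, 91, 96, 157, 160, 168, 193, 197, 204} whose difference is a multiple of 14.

No such pair exists.

Residues mod 14: 18↦4, 24↦10, 44↦2, 47↦5, 65↦9, 69↦13, 91↦7, 96↦12, 157↦3, 160↦6, 168↦0, 193↦11, 197↦1, 204↦8.
All 14 residues are distinct, so no two elements differ by a multiple of 14.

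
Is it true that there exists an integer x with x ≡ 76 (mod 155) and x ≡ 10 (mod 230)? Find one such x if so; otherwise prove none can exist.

No such integer exists.

Reduce both congruences modulo 5, which divides 155 and 230: they say x ≡ 76 (mod 5) and x ≡ 10 (mod 5).
These are incompatible: 76 − 10 = 66 is not divisible by 5.
Hence the system has no solution.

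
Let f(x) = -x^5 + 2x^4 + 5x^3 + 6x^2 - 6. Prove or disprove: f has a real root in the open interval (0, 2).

Such a root exists.

f(0) = -6 and f(2) = 58, which have opposite signs.
As a polynomial, f is continuous on every closed interval.
By the Intermediate Value Theorem, f takes the value 0 somewhere in the open interval.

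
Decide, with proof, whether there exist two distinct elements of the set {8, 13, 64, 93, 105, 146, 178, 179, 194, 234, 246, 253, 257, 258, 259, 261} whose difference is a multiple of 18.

There is no such pair.

Residues mod 18: 8↦8, 13↦13, 64↦10, 93↦3, 105↦15, 146↦2, 178↦16, 179↦17, 194↦14, 234↦0, 246↦12, 253↦1, 257↦5, 258↦6, 259↦7, 261↦9.
No residue repeats among the 16 elements, so no pair has difference ≡ 0 (mod 18).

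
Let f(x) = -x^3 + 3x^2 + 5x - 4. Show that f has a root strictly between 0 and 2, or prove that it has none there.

f(0) = -4 and f(2) = 10, which have opposite signs.
Since f is a polynomial it is continuous on [0, 2].
By the Intermediate Value Theorem, f takes the value 0 somewhere in the open interval.

Yes, f has a root in the interval.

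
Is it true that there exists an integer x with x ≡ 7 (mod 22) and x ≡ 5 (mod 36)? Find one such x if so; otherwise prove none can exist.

x = 293

Here gcd(22, 36) = 2, and both 7 and 5 leave remainder 1 mod 2, so the system is consistent.
Put x = 7 + 22t, so we need 22t ≡ 34 (mod 36), equivalently (divide by 2) 11t ≡ 17 (mod 18).
Invert 11 mod 18 by the Euclidean algorithm: 18 = 1·11 + 7, 11 = 1·7 + 4, 7 = 1·4 + 3, 4 = 1·3 + 1, 3 = 3·1 + 0; back-substituting, 1 = 4 − 1·3 = 4 − (7 − 1·4) = −7 + 2·4 = −7 + 2·(11 − 1·7) = 2·11 − 3·7 = 2·11 − 3·(18 − 1·11) = −3·18 + 5·11. Hence 11·5 ≡ 1, so 11⁻¹ ≡ 5 (mod 18).
Therefore t ≡ 5·17 = 85 ≡ 13 (mod 18).
Then x = 7 + 22·13 = 293.
Indeed 293 ≡ 7 (mod 22) and 293 ≡ 5 (mod 36).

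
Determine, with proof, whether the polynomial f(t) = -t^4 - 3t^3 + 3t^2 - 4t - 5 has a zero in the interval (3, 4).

No such root exists.

The endpoint values f(3) = -152 and f(4) = -421 are both negative. Claim: f(t) < 0 for every t in (3, 4).
Substitute t = 3 + u, where 0 < u < 1 on the interval. Expanding, f(3 + u) = -u^4 - 15u^3 - 78u^2 - 175u - 152.
All 5 nonzero coefficients of this polynomial in u are negative; hence for u > 0 the value is a sum of negative terms (the constant -152 among them).
So f is strictly negative on (3, 4); no root exists in the interval.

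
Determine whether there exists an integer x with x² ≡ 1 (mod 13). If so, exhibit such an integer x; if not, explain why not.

x = 12

Take x = 12. Then 12² = 144 = 11·13 + 1, so 12² ≡ 1 (mod 13).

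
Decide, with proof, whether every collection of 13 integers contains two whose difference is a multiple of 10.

There are exactly 10 possible remainders on division by 10.
With 13 integers and only 10 classes, the pigeonhole principle forces two of them, say a and b, into the same class.
Then a ≡ b (mod 10), i.e. 10 ∣ (a − b).

True.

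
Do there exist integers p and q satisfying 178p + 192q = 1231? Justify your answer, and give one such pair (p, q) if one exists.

No, no such integers exist.

Both 178 and 192 are divisible by gcd(178, 192) = 2, hence so is any combination 178p + 192q.
But 1231 is not a multiple of 2 (it leaves remainder 1).
Hence no integers p, q satisfy the equation.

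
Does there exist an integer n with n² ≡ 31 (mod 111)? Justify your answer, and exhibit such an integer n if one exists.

There is no such integer.

Reduce modulo the prime factor 37 of 111: any solution would satisfy n² ≡ 31 (mod 37).
Apply Euler's criterion with the prime 37: 31 is a quadratic residue iff 31^18 ≡ 1 (mod 37), and a non-residue iff it is ≡ −1.
Squaring successively (mod 37): 31^2 = 961 ≡ 36; 31^4 ≡ 36² = 1296 ≡ 1; 31^8 ≡ 1² = 1 ≡ 1; 31^16 ≡ 1² = 1 ≡ 1.
Since 18 = 16 + 2, 31^18 ≡ 1 · 36; multiplying out mod 37: 1·36 = 36 ≡ 36. Thus 31^18 ≡ 36 ≡ −1 (mod 37).
The value −1 means 31 is a non-residue modulo 37, so n² ≡ 31 (mod 37) is impossible.
So 31 is not a square mod 37, and hence 31 is not a square mod 111.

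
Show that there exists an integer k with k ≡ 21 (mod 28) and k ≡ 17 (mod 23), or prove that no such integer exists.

Since 28 and 23 share no common factor, CRT says the pair of congruences has a solution (unique mod 644).
Any solution of the first congruence is k = 21 + 28t; substituting into the second, 28t ≡ 17 − 21 ≡ 19 (mod 23).
28 ≡ 5 (mod 23), so this reads 5t ≡ 19 (mod 23). Note 5·14 = 70 ≡ 1 (mod 23) (as 70 − 1 = 3·23), so 5⁻¹ ≡ 14.
Therefore t ≡ 14·19 = 266 ≡ 13 (mod 23).
With t = 13: k = 21 + 28·13 = 385.
Verify: 385 = 13·28 + 21 and 385 = 16·23 + 17. ✓

k = 385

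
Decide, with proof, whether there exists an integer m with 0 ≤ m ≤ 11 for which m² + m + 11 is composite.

m = 11

At m = 11: 11² + 11 + 11 = 143 = 11·13, which is composite.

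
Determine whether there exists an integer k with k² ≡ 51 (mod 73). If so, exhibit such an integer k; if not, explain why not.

No such integer exists.

Apply Euler's criterion with the prime 73: 51 is a quadratic residue iff 51^36 ≡ 1 (mod 73), and a non-residue iff it is ≡ −1.
Repeated squaring mod 73: 51^2 = 2601 ≡ 46; 51^4 ≡ 46² = 2116 ≡ 72; 51^8 ≡ 72² = 5184 ≡ 1; 51^16 ≡ 1² = 1 ≡ 1; 51^32 ≡ 1² = 1 ≡ 1.
Since 36 = 32 + 4, 51^36 ≡ 1 · 72; multiplying out mod 73: 1·72 = 72 ≡ 72. Thus 51^36 ≡ 72 ≡ −1 (mod 73).
By Euler's criterion 51 is a quadratic non-residue mod 73: no k satisfies k² ≡ 51 (mod 73).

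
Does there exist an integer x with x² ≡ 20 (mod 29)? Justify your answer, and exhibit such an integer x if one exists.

Take x = 22. Then 22² = 484 = 16·29 + 20, so 22² ≡ 20 (mod 29).

x = 22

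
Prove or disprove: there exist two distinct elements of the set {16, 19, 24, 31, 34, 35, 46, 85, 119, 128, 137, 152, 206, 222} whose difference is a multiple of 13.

Both 24 and 128 leave remainder 11 on division by 13; their difference 104 = 8·13 is a multiple of 13.

The pair (24, 128) works.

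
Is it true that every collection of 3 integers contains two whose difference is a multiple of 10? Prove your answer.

No, the set {18, 19, 20} is a counterexample.

Take the 3 consecutive integers 18, 19, 20: their residues mod 10 are all distinct because 3 ≤ 10.
The differences between them range over 1, …, 2, none of which is divisible by 10.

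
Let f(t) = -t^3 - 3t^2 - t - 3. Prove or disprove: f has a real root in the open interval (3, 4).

No.

The endpoint values f(3) = -60 and f(4) = -119 are both negative. Claim: f(t) < 0 for every t in (3, 4).
Shift to the endpoint 3: with t = 3 + u (0 < u < 1), one computes f(3 + u) = -u^3 - 12u^2 - 46u - 60.
The nonzero coefficients here are all negative, so for u > 0 every term is negative (or zero), and the constant term -60 is strictly negative.
So f is strictly negative on (3, 4); no root exists in the interval.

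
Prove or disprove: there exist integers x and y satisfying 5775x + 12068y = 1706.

No such integers exist.

Any value of 5775x + 12068y is a multiple of gcd(5775, 12068) = 7.
But 1706 = 7·243 + 5, so 7 ∤ 1706.
Therefore 5775x + 12068y = 1706 has no solution in integers.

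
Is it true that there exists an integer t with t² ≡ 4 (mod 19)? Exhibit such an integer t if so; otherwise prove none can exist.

t = 17 works: 17² = 289, and 289 − 4 = 285 = 15·19.

t = 17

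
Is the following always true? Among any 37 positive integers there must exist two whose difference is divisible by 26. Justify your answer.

True.

Each integer lies in one of the 26 residue classes modulo 26.
Placing 37 integers into 26 classes, some class receives at least two — say a and b.
Their difference a − b is then a multiple of 26.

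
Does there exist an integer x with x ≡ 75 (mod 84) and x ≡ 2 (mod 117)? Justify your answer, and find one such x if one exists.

No such integer exists.

Both moduli are multiples of 3 = gcd(84, 117), so any solution would satisfy x ≡ 75 and x ≡ 2 modulo 3 simultaneously.
These are incompatible: 75 − 2 = 73 is not divisible by 3.
Hence the system has no solution.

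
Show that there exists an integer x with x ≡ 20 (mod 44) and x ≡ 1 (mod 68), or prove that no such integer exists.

gcd(44, 68) = 4. If x ≡ 20 (mod 44) and x ≡ 1 (mod 68), then x ≡ 20 (mod 4) and x ≡ 1 (mod 4).
But 20 mod 4 = 0 while 1 mod 4 = 1, a contradiction.
Therefore no such x exists.

No, no such integer exists.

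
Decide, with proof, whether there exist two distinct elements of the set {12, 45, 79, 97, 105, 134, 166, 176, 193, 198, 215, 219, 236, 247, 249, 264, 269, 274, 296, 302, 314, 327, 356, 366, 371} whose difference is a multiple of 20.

Yes: 45 and 105.

Reduce each element mod 20: 12↦12, 45↦5, 79↦19, 97↦17, 105↦5, 134↦14, 166↦6, 176↦16, 193↦13, 198↦18, 215↦15, 219↦19, 236↦16, 247↦7, 249↦9, 264↦4, 269↦9, 274↦14, 296↦16, 302↦2, 314↦14, 327↦7, 356↦16, 366↦6, 371↦11. The residue 5 repeats (at 45 and 105), and 105 − 45 = 60 = 3·20.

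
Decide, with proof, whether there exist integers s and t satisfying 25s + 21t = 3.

Since gcd(25, 21) = 1, every integer is an integer combination of 25 and 21.
Euclidean algorithm: 25 = 1·21 + 4, 21 = 5·4 + 1, 4 = 4·1 + 0.
Back-substituting, 1 = 21 − 5·4 = 21 − 5·(25 − 1·21) = −5·25 + 6·21; that is, 25·(-5) + 21·6 = 1.
Multiplying through by 3: s = (-5)·3 = -15, t = 6·3 = 18 is a solution.
The general solution is s = -15 + 21k, t = 18 − 25k; taking k = 1 gives the smaller pair s = 6, t = -7.
Check: 25·6 + 21·(-7) = 150 − 147 = 3. ✓

s = 6, t = -7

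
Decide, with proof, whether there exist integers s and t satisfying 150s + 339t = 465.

gcd(150, 339) = 3, and 3 divides 465, so integer solutions exist.
Dividing through by 3 reduces the equation to 50s + 113t = 155.
Run the Euclidean algorithm on 113 and 50: 113 = 2·50 + 13, 50 = 3·13 + 11, 13 = 1·11 + 2, 11 = 5·2 + 1, 2 = 2·1 + 0.
Unwinding: 1 = 11 − 5·2 = 11 − 5·(13 − 1·11) = −5·13 + 6·11 = −5·13 + 6·(50 − 3·13) = 6·50 − 23·13 = 6·50 − 23·(113 − 2·50) = −23·113 + 52·50, i.e. 50·52 + 113·(-23) = 1.
Multiplying through by 155: s = 52·155 = 8060, t = (-23)·155 = -3565 is a solution.
Subtracting 71·113 from s and adding 71·50 to t gives the tidier solution (37, -15).
Indeed 150·37 + 339·(-15) = 5550 − 5085 = 465.

s = 37, t = -15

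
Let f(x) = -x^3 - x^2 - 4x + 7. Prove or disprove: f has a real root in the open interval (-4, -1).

No.

f(-4) = 71 and f(-1) = 11, both positive.
The derivative f'(x) = -3x^2 - 2x - 4 is a quadratic with discriminant (-2)² − 4·(-3)·(-4) = -44 < 0; it never vanishes, so it is always negative (sign of the leading coefficient).
So f is strictly decreasing; between -4 and -1 its values lie between f(-4) = 71 and f(-1) = 11, all positive. Therefore f has no root in (-4, -1).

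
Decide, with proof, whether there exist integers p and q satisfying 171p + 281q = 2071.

171 and 281 are coprime, so 171p + 281q ranges over all of ℤ.
Run the Euclidean algorithm on 281 and 171: 281 = 1·171 + 110, 171 = 1·110 + 61, 110 = 1·61 + 49, 61 = 1·49 + 12, 49 = 4·12 + 1, 12 = 12·1 + 0.
Back-substituting, 1 = 49 − 4·12 = 49 − 4·(61 − 1·49) = −4·61 + 5·49 = −4·61 + 5·(110 − 1·61) = 5·110 − 9·61 = 5·110 − 9·(171 − 1·110) = −9·171 + 14·110 = −9·171 + 14·(281 − 1·171) = 14·281 − 23·171; that is, 171·(-23) + 281·14 = 1.
Multiplying through by 2071: p = (-23)·2071 = -47633, q = 14·2071 = 28994 is a solution.
The general solution is p = -47633 + 281k, q = 28994 − 171k; taking k = 170 gives the smaller pair p = 137, q = -76.
Indeed 171·137 + 281·(-76) = 23427 − 21356 = 2071.

p = 137, q = -76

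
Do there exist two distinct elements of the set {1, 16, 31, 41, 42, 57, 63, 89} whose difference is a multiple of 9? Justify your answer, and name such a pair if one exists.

Reduce each element modulo 9: 1↦1, 16↦7, 31↦4, 41↦5, 42↦6, 57↦3, 63↦0, 89↦8.
These 8 residues are pairwise different, hence no difference of two elements is divisible by 9.

No such pair exists.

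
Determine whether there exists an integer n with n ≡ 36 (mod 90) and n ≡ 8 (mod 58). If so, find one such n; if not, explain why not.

Here gcd(90, 58) = 2, and both 36 and 8 leave remainder 0 mod 2, so the system is consistent.
Put n = 36 + 90t, so we need 90t ≡ 30 (mod 58), equivalently (divide by 2) 45t ≡ 15 (mod 29).
45 ≡ 16 (mod 29), so this reads 16t ≡ 15 (mod 29). Note 16·20 = 320 ≡ 1 (mod 29) (as 320 − 1 = 11·29), so 16⁻¹ ≡ 20.
Multiplying by 20: t ≡ 20·15 = 300 ≡ 10 (mod 29).
Then n = 36 + 90·10 = 936.
Indeed 936 ≡ 36 (mod 90) and 936 ≡ 8 (mod 58).

n = 936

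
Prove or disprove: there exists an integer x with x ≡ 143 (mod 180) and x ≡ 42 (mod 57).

No such integer exists.

Reduce both congruences modulo 3, which divides 180 and 57: they say x ≡ 143 (mod 3) and x ≡ 42 (mod 3).
But 143 mod 3 = 2 while 42 mod 3 = 0, a contradiction.
So no integer satisfies both congruences.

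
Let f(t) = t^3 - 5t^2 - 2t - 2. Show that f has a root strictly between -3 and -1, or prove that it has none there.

The endpoint values f(-3) = -68 and f(-1) = -6 are both negative. Claim: f(t) < 0 for every t in (-3, -1).
Substitute t = -1 − u, where 0 < u < 2 on the interval. Expanding, f(-1 − u) = -u^3 - 8u^2 - 11u - 6.
All 4 nonzero coefficients of this polynomial in u are negative; hence for u > 0 the value is a sum of negative terms (the constant -6 among them).
So f is strictly negative on (-3, -1); no root exists in the interval.

No such root exists.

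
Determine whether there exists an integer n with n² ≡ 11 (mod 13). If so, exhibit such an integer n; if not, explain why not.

There is no such integer.

Computing n² mod 13 for n = 0, 1, …, 6 (enough, by the symmetry n ↦ 13 − n) gives 0, 1, 4, 9, 3, 12, 10.
The set of squares mod 13 is therefore {0, 1, 3, 4, 9, 10, 12}, which does not contain 11.
Therefore n² ≡ 11 (mod 13) has no solution.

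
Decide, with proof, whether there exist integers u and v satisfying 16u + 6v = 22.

u = 1, v = 1

gcd(16, 6) = 2, and 2 divides 22, so integer solutions exist.
Dividing through by 2 reduces the equation to 8u + 3v = 11.
Euclidean algorithm: 8 = 2·3 + 2, 3 = 1·2 + 1, 2 = 2·1 + 0.
Unwinding: 1 = 3 − 1·2 = 3 − (8 − 2·3) = −8 + 3·3, i.e. 8·(-1) + 3·3 = 1.
Times 11: 8·(-11) + 3·33 = 11, so (-11, 33) solves it.
Shifting by a multiple of (3, −8) keeps it a solution: u = -11 + 4·3 = 1, v = 33 − 4·8 = 1.
Indeed 16·1 + 6·1 = 16 + 6 = 22.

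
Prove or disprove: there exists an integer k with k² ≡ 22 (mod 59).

k = 50 works: 50² = 2500, and 2500 − 22 = 2478 = 42·59.

k = 50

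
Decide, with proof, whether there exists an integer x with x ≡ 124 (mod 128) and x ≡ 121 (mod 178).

No such integer exists.

gcd(128, 178) = 2. If x ≡ 124 (mod 128) and x ≡ 121 (mod 178), then x ≡ 124 (mod 2) and x ≡ 121 (mod 2).
But 124 mod 2 = 0 while 121 mod 2 = 1, a contradiction.
So no integer satisfies both congruences.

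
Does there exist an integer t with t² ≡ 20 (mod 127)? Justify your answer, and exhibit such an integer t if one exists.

127 is prime, so by Euler's criterion 20 is a square mod 127 iff 20^((127−1)/2) = 20^63 ≡ 1 (mod 127).
Squaring successively (mod 127): 20^2 = 400 ≡ 19; 20^4 ≡ 19² = 361 ≡ 107; 20^8 ≡ 107² = 11449 ≡ 19; 20^16 ≡ 19² = 361 ≡ 107; 20^32 ≡ 107² = 11449 ≡ 19.
Since 63 = 32 + 16 + 8 + 4 + 2 + 1, 20^63 ≡ 19 · 107 · 19 · 107 · 19 · 20; multiplying out mod 127: 19·107 = 2033 ≡ 1, then 1·19 = 19 ≡ 19, then 19·107 = 2033 ≡ 1, then 1·19 = 19 ≡ 19, then 19·20 = 380 ≡ 126. Thus 20^63 ≡ 126 ≡ −1 (mod 127).
The value −1 means 20 is a non-residue modulo 127, so t² ≡ 20 (mod 127) is impossible.

No such integer exists.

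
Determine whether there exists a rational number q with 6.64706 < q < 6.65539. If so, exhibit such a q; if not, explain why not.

q = 133/20

Look for a denominator N such that an integer falls strictly between N·6.64706 and N·6.65539. N = 20 works: 20·6.64706 = 132.94120 < 133 < 133.10780 = 20·6.65539.
Hence 133/20 is a rational number with 6.64706 < 133/20 < 6.65539.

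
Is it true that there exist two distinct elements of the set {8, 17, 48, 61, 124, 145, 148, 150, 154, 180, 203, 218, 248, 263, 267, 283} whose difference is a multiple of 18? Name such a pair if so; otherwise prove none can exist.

No, no such pair exists.

Reduce each element modulo 18: 8↦8, 17↦17, 48↦12, 61↦7, 124↦16, 145↦1, 148↦4, 150↦6, 154↦10, 180↦0, 203↦5, 218↦2, 248↦14, 263↦11, 267↦15, 283↦13.
All 16 residues are distinct, so no two elements differ by a multiple of 18.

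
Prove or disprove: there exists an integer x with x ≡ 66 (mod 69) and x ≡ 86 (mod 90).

There is no such integer.

Reduce both congruences modulo 3, which divides 69 and 90: they say x ≡ 66 (mod 3) and x ≡ 86 (mod 3).
But 66 mod 3 = 0 while 86 mod 3 = 2, a contradiction.
Hence the system has no solution.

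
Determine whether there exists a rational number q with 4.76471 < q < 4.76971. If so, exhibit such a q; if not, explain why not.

Multiplying by 13: 13·4.76471 = 61.94123 and 13·4.76971 = 62.00623, so the integer 62 lies strictly between them.
So q = 62/13 works: it is a ratio of integers, and dividing 13·4.76471 < 62 < 13·4.76971 through by 13 gives 4.76471 < 62/13 < 4.76971.

q = 62/13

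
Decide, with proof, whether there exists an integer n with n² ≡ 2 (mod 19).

Since (19 − n)² ≡ n² (mod 19), it suffices to square n = 0, 1, …, 9: the residues are 0, 1, 4, 9, 16, 6, 17, 11, 7, 5.
The set of squares mod 19 is therefore {0, 1, 4, 5, 6, 7, 9, 11, 16, 17}, which does not contain 2.
Therefore n² ≡ 2 (mod 19) has no solution.

No such integer exists.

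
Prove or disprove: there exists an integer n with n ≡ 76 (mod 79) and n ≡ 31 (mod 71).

Since 79 and 71 share no common factor, CRT says the pair of congruences has a solution (unique mod 5609).
Any solution of the first congruence is n = 76 + 79t; substituting into the second, 79t ≡ 31 − 76 ≡ 26 (mod 71).
79 ≡ 8 (mod 71), so this reads 8t ≡ 26 (mod 71). Since 8·9 = 72 = 1·71 + 1, the inverse of 8 mod 71 is 9.
Multiplying by 9: t ≡ 9·26 = 234 ≡ 21 (mod 71).
With t = 21: n = 76 + 79·21 = 1735.
Indeed 1735 ≡ 76 (mod 79) and 1735 ≡ 31 (mod 71).

n = 1735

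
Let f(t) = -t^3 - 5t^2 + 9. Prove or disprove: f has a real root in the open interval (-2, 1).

Such a root exists.

f(-2) = -3 and f(1) = 3, which have opposite signs.
Since f is a polynomial it is continuous on [-2, 1].
By the Intermediate Value Theorem f must vanish at some point of (-2, 1).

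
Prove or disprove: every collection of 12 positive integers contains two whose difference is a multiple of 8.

Yes.

Each integer lies in one of the 8 residue classes modulo 8.
With 12 integers and only 8 classes, the pigeonhole principle forces two of them, say a and b, into the same class.
Then a ≡ b (mod 8), i.e. 8 ∣ (a − b).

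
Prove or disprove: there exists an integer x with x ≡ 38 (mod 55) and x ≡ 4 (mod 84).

gcd(55, 84) = 1, so the Chinese Remainder Theorem guarantees exactly one residue class mod 4620 satisfying both.
Any solution of the first congruence is x = 38 + 55t; substituting into the second, 55t ≡ 4 − 38 ≡ 50 (mod 84).
Note 55·55 = 3025 ≡ 1 (mod 84) (as 3025 − 1 = 36·84), so 55⁻¹ ≡ 55.
Multiplying by 55: t ≡ 55·50 = 2750 ≡ 62 (mod 84).
Taking t = 62 gives x = 38 + 55·62 = 3448.
Verify: 3448 = 62·55 + 38 and 3448 = 41·84 + 4. ✓

x = 3448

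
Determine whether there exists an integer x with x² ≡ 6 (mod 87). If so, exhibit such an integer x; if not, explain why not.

x = 66 works: 66² = 4356, and 4356 − 6 = 4350 = 50·87.

x = 66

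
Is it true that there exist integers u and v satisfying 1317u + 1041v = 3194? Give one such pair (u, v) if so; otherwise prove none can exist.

No such integers exist.

Any value of 1317u + 1041v is a multiple of gcd(1317, 1041) = 3.
However 3194 leaves remainder 2 on division by 3.
So the equation is unsolvable over ℤ.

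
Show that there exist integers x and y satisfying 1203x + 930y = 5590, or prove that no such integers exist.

There are no such integers.

Both 1203 and 930 are divisible by gcd(1203, 930) = 3, hence so is any combination 1203x + 930y.
But 5590 = 3·1863 + 1, so 3 ∤ 5590.
Therefore 1203x + 930y = 5590 has no solution in integers.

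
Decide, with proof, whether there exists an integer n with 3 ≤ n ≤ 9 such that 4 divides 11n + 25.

At n = 5 we get 11·5 + 25 = 80, and 80 = 4·20.

n = 5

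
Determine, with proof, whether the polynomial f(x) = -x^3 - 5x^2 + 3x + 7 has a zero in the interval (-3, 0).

Yes, f has a root in the interval.

f(-3) = -20 and f(0) = 7, which have opposite signs.
As a polynomial, f is continuous on every closed interval.
By the Intermediate Value Theorem, f takes the value 0 somewhere in the open interval.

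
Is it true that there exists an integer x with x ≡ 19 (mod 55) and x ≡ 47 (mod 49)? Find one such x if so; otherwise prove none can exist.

The moduli 55 and 49 are coprime, so by the Chinese Remainder Theorem a unique solution modulo 2695 exists.
Write x = 19 + 55t and require 19 + 55t ≡ 47 (mod 49), i.e. 55t ≡ 28 (mod 49).
55 ≡ 6 (mod 49), so this reads 6t ≡ 28 (mod 49). Note 6·41 = 246 ≡ 1 (mod 49) (as 246 − 1 = 5·49), so 6⁻¹ ≡ 41.
Multiplying by 41: t ≡ 41·28 = 1148 ≡ 21 (mod 49).
Taking t = 21 gives x = 19 + 55·21 = 1174.
Check: 1174 mod 55 = 19, 1174 mod 49 = 47. ✓

x = 1174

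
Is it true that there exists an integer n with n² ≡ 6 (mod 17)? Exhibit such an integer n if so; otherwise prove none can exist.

No, no such integer exists.

Squares mod 17 repeat after n = 8 (as (−n)² = n²); for n = 0..8 they are 0, 1, 4, 9, 16, 8, 2, 15, 13.
So the quadratic residues mod 17 are {0, 1, 2, 4, 8, 9, 13, 15, 16}, and 6 is not among them.
Hence no integer n has n² ≡ 6 (mod 17).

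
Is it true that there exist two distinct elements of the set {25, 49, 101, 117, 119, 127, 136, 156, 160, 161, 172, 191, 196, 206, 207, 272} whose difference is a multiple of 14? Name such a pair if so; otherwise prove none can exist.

25 and 207 are such a pair.

Reduce each element mod 14: 25↦11, 49↦7, 101↦3, 117↦5, 119↦7, 127↦1, 136↦10, 156↦2, 160↦6, 161↦7, 172↦4, 191↦9, 196↦0, 206↦10, 207↦11, 272↦6. The residue 11 repeats (at 25 and 207), and 207 − 25 = 182 = 13·14.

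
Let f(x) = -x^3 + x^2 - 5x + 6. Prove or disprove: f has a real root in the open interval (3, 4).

No such root exists.

f(3) = -27 and f(4) = -62, both negative.
f'(x) = -3x^2 + 2x - 5 has discriminant 2² − 4·(-3)·(-5) = -56 < 0, so f' has no real roots and is negative for every real x.
Hence f is strictly decreasing on ℝ, and in particular on [3, 4]. A strictly monotone function with same-sign endpoint values stays negative on the whole interval, so f has no zero in (3, 4).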